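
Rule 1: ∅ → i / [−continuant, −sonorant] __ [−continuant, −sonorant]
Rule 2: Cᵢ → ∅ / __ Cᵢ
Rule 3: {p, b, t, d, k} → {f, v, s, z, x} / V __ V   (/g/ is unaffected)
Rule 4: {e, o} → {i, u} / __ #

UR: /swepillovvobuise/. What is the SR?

Rule 1 (stop-cluster i-epenthesis): no segment meets the environment; /swepillovvobuise/ is unchanged.
Rule 2 (degemination): /ll/ is a geminate; the first /l/ deletes. /vv/ is a geminate; the first /v/ deletes. /swepillovvobuise/ → swepilovobuise.
Rule 3 (intervocalic spirantization): /p/ is a stop between vowels /e/ and /i/, so it spirantizes to the fricative [f]. /b/ is a stop between vowels /o/ and /u/, so it spirantizes to the fricative [v]. /swepilovobuise/ → swefilovovuise.
Rule 4 (final vowel raising): /e/ is a mid vowel in word-final position, so it raises to [i]. /swefilovovuise/ → swefilovovuisi.

swefilovovuisi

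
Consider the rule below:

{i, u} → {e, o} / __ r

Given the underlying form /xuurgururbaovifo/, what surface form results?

xuorgororbaovifo

Scanning /xuurgururbaovifo/: /u/ at position 2 is not in the conditioning environment; /u/ is a high vowel immediately before /r/, so it lowers to [o]; /u/ is a high vowel immediately before /r/, so it lowers to [o]; /u/ is a high vowel immediately before /r/, so it lowers to [o]; /i/ at position 14 is not in the conditioning environment.
Result: [xuorgororbaovifo].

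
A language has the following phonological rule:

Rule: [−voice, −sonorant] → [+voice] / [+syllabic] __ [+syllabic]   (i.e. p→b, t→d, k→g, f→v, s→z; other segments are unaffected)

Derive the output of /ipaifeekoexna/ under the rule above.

/p/ is a voiceless obstruent between vowels /i/ and /a/, so it voices to [b].
/f/ is a voiceless obstruent between vowels /i/ and /e/, so it voices to [v].
/k/ is a voiceless obstruent between vowels /e/ and /o/, so it voices to [g].
Surface form: [ibaiveegoexna].

ibaiveegoexna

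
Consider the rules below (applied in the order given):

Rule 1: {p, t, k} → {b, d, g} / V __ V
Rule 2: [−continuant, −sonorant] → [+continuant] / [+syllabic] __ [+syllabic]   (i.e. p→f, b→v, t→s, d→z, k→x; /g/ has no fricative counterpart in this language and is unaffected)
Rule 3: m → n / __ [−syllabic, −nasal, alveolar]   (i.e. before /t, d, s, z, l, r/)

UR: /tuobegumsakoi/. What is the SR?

tuovegunsagoi

Rule 1 (intervocalic voicing): /k/ is a voiceless stop between vowels /a/ and /o/, so it voices to [g]. /tuobegumsakoi/ → tuobegumsagoi.
Rule 2 (intervocalic spirantization): /b/ is a stop between vowels /o/ and /e/, so it spirantizes to the fricative [v]. /tuobegumsagoi/ → tuovegumsagoi.
Rule 3 (nasal place assimilation): /m/ precedes the alveolar consonant /s/, so it assimilates in place to [n]. /tuovegumsagoi/ → tuovegunsagoi.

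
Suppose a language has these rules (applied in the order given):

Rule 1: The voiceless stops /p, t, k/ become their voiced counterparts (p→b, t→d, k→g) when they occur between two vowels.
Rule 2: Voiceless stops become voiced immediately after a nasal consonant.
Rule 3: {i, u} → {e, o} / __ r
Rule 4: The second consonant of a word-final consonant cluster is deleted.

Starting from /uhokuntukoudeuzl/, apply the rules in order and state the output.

Rule 1 (intervocalic voicing): /k/ is a voiceless stop between vowels /o/ and /u/, so it voices to [g]. /k/ is a voiceless stop between vowels /u/ and /o/, so it voices to [g]. /uhokuntukoudeuzl/ → uhoguntugoudeuzl.
Rule 2 (post-nasal voicing): /t/ is a voiceless stop immediately after the nasal /n/, so it voices to [d]. /uhoguntugoudeuzl/ → uhogundugoudeuzl.
Rule 3 (pre-rhotic lowering): no segment meets the environment; /uhogundugoudeuzl/ is unchanged.
Rule 4 (final cluster simplification): /l/ is the second consonant of a word-final cluster /zl/, so it deletes. /uhogundugoudeuzl/ → uhogundugoudeuz.

uhogundugoudeuz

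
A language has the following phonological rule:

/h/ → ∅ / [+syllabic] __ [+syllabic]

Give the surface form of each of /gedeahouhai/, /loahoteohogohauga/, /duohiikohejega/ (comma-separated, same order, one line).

gedeaouai, loaoteoogoauga, duoiikoejega

/gedeahouhai/: /h/ occurs between vowels /a/ and /o/, so it deletes. /h/ occurs between vowels /u/ and /a/, so it deletes. → [gedeaouai].
/loahoteohogohauga/: /h/ occurs between vowels /a/ and /o/, so it deletes. /h/ occurs between vowels /o/ and /o/, so it deletes. /h/ occurs between vowels /o/ and /a/, so it deletes. → [loaoteoogoauga].
/duohiikohejega/: /h/ occurs between vowels /o/ and /i/, so it deletes. /h/ occurs between vowels /o/ and /e/, so it deletes. → [duoiikoejega].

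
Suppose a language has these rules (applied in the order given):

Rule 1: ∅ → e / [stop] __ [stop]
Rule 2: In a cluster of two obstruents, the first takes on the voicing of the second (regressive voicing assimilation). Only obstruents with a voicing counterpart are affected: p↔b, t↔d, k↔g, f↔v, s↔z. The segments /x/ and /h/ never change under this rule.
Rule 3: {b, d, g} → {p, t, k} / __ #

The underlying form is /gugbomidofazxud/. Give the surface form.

Rule 1 (stop-cluster e-epenthesis): /g/ and /b/ form a stop–stop cluster, so [e] is inserted between them. /gugbomidofazxud/ → gugebomidofazxud.
Rule 2 (regressive voicing assimilation): /z/ precedes the voiceless obstruent /x/, so it devoices to [s] by assimilation. /gugebomidofazxud/ → gugebomidofasxud.
Rule 3 (final devoicing): /d/ is a voiced stop in word-final position, so it devoices to [t]. /gugebomidofasxud/ → gugebomidofasxut.

gugebomidofasxut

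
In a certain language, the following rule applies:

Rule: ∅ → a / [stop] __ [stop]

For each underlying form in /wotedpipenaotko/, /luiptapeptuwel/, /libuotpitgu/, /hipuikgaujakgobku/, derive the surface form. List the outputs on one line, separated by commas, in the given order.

wotedapipenaotako, luipatapepatuwel, libuotapitagu, hipuikagaujakagobaku

/wotedpipenaotko/: /d/ and /p/ form a stop–stop cluster, so [a] is inserted between them. /t/ and /k/ form a stop–stop cluster, so [a] is inserted between them. → [wotedapipenaotako].
/luiptapeptuwel/: /p/ and /t/ form a stop–stop cluster, so [a] is inserted between them. /p/ and /t/ form a stop–stop cluster, so [a] is inserted between them. → [luipatapepatuwel].
/libuotpitgu/: /t/ and /p/ form a stop–stop cluster, so [a] is inserted between them. /t/ and /g/ form a stop–stop cluster, so [a] is inserted between them. → [libuotapitagu].
/hipuikgaujakgobku/: /k/ and /g/ form a stop–stop cluster, so [a] is inserted between them. /k/ and /g/ form a stop–stop cluster, so [a] is inserted between them. /b/ and /k/ form a stop–stop cluster, so [a] is inserted between them. → [hipuikagaujakagobaku].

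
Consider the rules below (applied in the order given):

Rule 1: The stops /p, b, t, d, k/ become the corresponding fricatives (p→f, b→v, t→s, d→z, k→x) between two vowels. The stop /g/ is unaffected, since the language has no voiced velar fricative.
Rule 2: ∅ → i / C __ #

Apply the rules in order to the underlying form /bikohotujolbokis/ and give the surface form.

Rule 1 (intervocalic spirantization): /k/ is a stop between vowels /i/ and /o/, so it spirantizes to the fricative [x]. /t/ is a stop between vowels /o/ and /u/, so it spirantizes to the fricative [s]. /k/ is a stop between vowels /o/ and /i/, so it spirantizes to the fricative [x]. /bikohotujolbokis/ → bixohosujolboxis.
Rule 2 (final i-epenthesis): the form ends in the consonant /s/, so [i] is inserted word-finally. /bixohosujolboxis/ → bixohosujolboxisi.

bixohosujolboxisi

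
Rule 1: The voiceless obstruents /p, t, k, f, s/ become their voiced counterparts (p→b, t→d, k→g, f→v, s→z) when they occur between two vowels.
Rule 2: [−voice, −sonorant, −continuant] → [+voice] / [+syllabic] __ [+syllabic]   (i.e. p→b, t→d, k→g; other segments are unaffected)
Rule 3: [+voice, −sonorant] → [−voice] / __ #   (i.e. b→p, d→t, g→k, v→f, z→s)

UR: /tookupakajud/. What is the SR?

toogubagajut

Rule 1 (intervocalic voicing): /k/ is a voiceless obstruent between vowels /o/ and /u/, so it voices to [g]. /p/ is a voiceless obstruent between vowels /u/ and /a/, so it voices to [b]. /k/ is a voiceless obstruent between vowels /a/ and /a/, so it voices to [g]. /tookupakajud/ → toogubagajud.
Rule 2 (intervocalic voicing): no segment meets the environment; /toogubagajud/ is unchanged.
Rule 3 (final devoicing): /d/ is a voiced obstruent in word-final position, so it devoices to [t]. /toogubagajud/ → toogubagajut.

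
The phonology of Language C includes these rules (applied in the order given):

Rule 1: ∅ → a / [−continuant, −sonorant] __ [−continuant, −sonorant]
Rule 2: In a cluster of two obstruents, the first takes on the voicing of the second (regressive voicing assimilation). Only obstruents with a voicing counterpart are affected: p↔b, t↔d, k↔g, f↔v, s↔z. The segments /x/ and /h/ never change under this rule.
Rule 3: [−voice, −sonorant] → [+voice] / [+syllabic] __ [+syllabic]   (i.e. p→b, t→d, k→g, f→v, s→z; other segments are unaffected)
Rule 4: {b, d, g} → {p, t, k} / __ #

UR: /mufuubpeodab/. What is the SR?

muvuubabeodap

Rule 1 (stop-cluster a-epenthesis): /b/ and /p/ form a stop–stop cluster, so [a] is inserted between them. /mufuubpeodab/ → mufuubapeodab.
Rule 2 (regressive voicing assimilation): no segment meets the environment; /mufuubapeodab/ is unchanged.
Rule 3 (intervocalic voicing): /f/ is a voiceless obstruent between vowels /u/ and /u/, so it voices to [v]. /p/ is a voiceless obstruent between vowels /a/ and /e/, so it voices to [b]. /mufuubapeodab/ → muvuubabeodab.
Rule 4 (final devoicing): /b/ is a voiced stop in word-final position, so it devoices to [p]. /muvuubabeodab/ → muvuubabeodap.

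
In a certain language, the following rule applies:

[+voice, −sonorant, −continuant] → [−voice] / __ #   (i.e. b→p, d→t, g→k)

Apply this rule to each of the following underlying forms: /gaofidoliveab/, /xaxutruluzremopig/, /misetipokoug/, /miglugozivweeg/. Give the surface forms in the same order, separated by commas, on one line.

/gaofidoliveab/: /b/ is a voiced stop in word-final position, so it devoices to [p]. → [gaofidoliveap].
/xaxutruluzremopig/: /g/ is a voiced stop in word-final position, so it devoices to [k]. → [xaxutruluzremopik].
/misetipokoug/: /g/ is a voiced stop in word-final position, so it devoices to [k]. → [misetipokouk].
/miglugozivweeg/: /g/ is a voiced stop in word-final position, so it devoices to [k]. → [miglugozivweek].

gaofidoliveap, xaxutruluzremopik, misetipokouk, miglugozivweek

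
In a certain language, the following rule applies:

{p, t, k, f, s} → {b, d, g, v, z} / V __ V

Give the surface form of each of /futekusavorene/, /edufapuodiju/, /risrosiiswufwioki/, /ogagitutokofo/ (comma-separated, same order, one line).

fudeguzavorene, eduvabuodiju, risroziiswufwiogi, ogagidudogovo

/futekusavorene/: /t/ is a voiceless obstruent between vowels /u/ and /e/, so it voices to [d]. /k/ is a voiceless obstruent between vowels /e/ and /u/, so it voices to [g]. /s/ is a voiceless obstruent between vowels /u/ and /a/, so it voices to [z]. → [fudeguzavorene].
/edufapuodiju/: /f/ is a voiceless obstruent between vowels /u/ and /a/, so it voices to [v]. /p/ is a voiceless obstruent between vowels /a/ and /u/, so it voices to [b]. → [eduvabuodiju].
/risrosiiswufwioki/: /s/ is a voiceless obstruent between vowels /o/ and /i/, so it voices to [z]. /k/ is a voiceless obstruent between vowels /o/ and /i/, so it voices to [g]. → [risroziiswufwiogi].
/ogagitutokofo/: /t/ is a voiceless obstruent between vowels /i/ and /u/, so it voices to [d]. /t/ is a voiceless obstruent between vowels /u/ and /o/, so it voices to [d]. /k/ is a voiceless obstruent between vowels /o/ and /o/, so it voices to [g]. /f/ is a voiceless obstruent between vowels /o/ and /o/, so it voices to [v]. → [ogagidudogovo].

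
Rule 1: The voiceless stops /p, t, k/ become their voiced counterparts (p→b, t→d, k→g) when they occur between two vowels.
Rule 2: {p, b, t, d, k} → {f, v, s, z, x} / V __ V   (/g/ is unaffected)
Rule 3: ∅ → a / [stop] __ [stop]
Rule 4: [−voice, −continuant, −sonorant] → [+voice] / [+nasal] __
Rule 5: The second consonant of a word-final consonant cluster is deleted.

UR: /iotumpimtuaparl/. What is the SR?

Rule 1 (intervocalic voicing): /t/ is a voiceless stop between vowels /o/ and /u/, so it voices to [d]. /p/ is a voiceless stop between vowels /a/ and /a/, so it voices to [b]. /iotumpimtuaparl/ → iodumpimtuabarl.
Rule 2 (intervocalic spirantization): /d/ is a stop between vowels /o/ and /u/, so it spirantizes to the fricative [z]. /b/ is a stop between vowels /a/ and /a/, so it spirantizes to the fricative [v]. /iodumpimtuabarl/ → iozumpimtuavarl.
Rule 3 (stop-cluster a-epenthesis): no segment meets the environment; /iozumpimtuavarl/ is unchanged.
Rule 4 (post-nasal voicing): /p/ is a voiceless stop immediately after the nasal /m/, so it voices to [b]. /t/ is a voiceless stop immediately after the nasal /m/, so it voices to [d]. /iozumpimtuavarl/ → iozumbimduavarl.
Rule 5 (final cluster simplification): /l/ is the second consonant of a word-final cluster /rl/, so it deletes. /iozumbimduavarl/ → iozumbimduavar.

iozumbimduavar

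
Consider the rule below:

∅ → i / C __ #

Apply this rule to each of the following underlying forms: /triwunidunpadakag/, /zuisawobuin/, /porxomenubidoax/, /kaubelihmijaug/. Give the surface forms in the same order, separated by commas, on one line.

/triwunidunpadakag/: the form ends in the consonant /g/, so [i] is inserted word-finally. → [triwunidunpadakagi].
/zuisawobuin/: the form ends in the consonant /n/, so [i] is inserted word-finally. → [zuisawobuini].
/porxomenubidoax/: the form ends in the consonant /x/, so [i] is inserted word-finally. → [porxomenubidoaxi].
/kaubelihmijaug/: the form ends in the consonant /g/, so [i] is inserted word-finally. → [kaubelihmijaugi].

triwunidunpadakagi, zuisawobuini, porxomenubidoaxi, kaubelihmijaugi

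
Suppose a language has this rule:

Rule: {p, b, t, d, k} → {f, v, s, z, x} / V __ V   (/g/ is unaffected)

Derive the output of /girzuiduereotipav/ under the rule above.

/d/ is a stop between vowels /i/ and /u/, so it spirantizes to the fricative [z].
/t/ is a stop between vowels /o/ and /i/, so it spirantizes to the fricative [s].
/p/ is a stop between vowels /i/ and /a/, so it spirantizes to the fricative [f].
Surface form: [girzuizuereosifav].

girzuizuereosifav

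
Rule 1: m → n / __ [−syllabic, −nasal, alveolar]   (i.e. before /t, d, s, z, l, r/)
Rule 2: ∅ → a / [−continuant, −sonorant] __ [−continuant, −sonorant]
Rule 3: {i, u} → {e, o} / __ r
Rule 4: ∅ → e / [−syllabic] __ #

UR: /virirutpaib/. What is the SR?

Rule 1 (nasal place assimilation): no segment meets the environment; /virirutpaib/ is unchanged.
Rule 2 (stop-cluster a-epenthesis): /t/ and /p/ form a stop–stop cluster, so [a] is inserted between them. /virirutpaib/ → virirutapaib.
Rule 3 (pre-rhotic lowering): /i/ is a high vowel immediately before /r/, so it lowers to [e]. /i/ is a high vowel immediately before /r/, so it lowers to [e]. /virirutapaib/ → vererutapaib.
Rule 4 (final e-epenthesis): the form ends in the consonant /b/, so [e] is inserted word-finally. /vererutapaib/ → vererutapaibe.

vererutapaibe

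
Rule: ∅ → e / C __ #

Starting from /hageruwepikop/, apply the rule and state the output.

the form ends in the consonant /p/, so [e] is inserted word-finally.
Surface form: [hageruwepikope].

hageruwepikope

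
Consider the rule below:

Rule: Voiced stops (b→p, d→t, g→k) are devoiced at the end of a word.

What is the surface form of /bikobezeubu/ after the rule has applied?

bikobezeubu

No segment of /bikobezeubu/ meets the structural description of the rule, so the form surfaces unchanged.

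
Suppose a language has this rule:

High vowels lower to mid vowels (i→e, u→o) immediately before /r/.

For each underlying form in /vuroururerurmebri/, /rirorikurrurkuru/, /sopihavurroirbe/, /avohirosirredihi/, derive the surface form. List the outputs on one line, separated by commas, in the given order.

voroororerormebri, rerorikorrorkoru, sopihavorroerbe, avoheroserredihi

/vuroururerurmebri/: /u/ is a high vowel immediately before /r/, so it lowers to [o]. /u/ is a high vowel immediately before /r/, so it lowers to [o]. /u/ is a high vowel immediately before /r/, so it lowers to [o]. /u/ is a high vowel immediately before /r/, so it lowers to [o]. → [voroororerormebri].
/rirorikurrurkuru/: /i/ is a high vowel immediately before /r/, so it lowers to [e]. /u/ is a high vowel immediately before /r/, so it lowers to [o]. /u/ is a high vowel immediately before /r/, so it lowers to [o]. /u/ is a high vowel immediately before /r/, so it lowers to [o]. → [rerorikorrorkoru].
/sopihavurroirbe/: /u/ is a high vowel immediately before /r/, so it lowers to [o]. /i/ is a high vowel immediately before /r/, so it lowers to [e]. → [sopihavorroerbe].
/avohirosirredihi/: /i/ is a high vowel immediately before /r/, so it lowers to [e]. /i/ is a high vowel immediately before /r/, so it lowers to [e]. → [avoheroserredihi].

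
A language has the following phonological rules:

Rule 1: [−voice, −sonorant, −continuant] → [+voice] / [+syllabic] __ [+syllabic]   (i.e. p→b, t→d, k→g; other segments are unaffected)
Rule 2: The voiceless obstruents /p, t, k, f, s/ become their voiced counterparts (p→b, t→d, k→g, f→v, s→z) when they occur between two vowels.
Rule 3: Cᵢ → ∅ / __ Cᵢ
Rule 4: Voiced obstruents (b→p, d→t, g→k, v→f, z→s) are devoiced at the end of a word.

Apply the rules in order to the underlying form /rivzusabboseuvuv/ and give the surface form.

Rule 1 (intervocalic voicing): no segment meets the environment; /rivzusabboseuvuv/ is unchanged.
Rule 2 (intervocalic voicing): /s/ is a voiceless obstruent between vowels /u/ and /a/, so it voices to [z]. /s/ is a voiceless obstruent between vowels /o/ and /e/, so it voices to [z]. /rivzusabboseuvuv/ → rivzuzabbozeuvuv.
Rule 3 (degemination): /bb/ is a geminate; the first /b/ deletes. /rivzuzabbozeuvuv/ → rivzuzabozeuvuv.
Rule 4 (final devoicing): /v/ is a voiced obstruent in word-final position, so it devoices to [f]. /rivzuzabozeuvuv/ → rivzuzabozeuvuf.

rivzuzabozeuvuf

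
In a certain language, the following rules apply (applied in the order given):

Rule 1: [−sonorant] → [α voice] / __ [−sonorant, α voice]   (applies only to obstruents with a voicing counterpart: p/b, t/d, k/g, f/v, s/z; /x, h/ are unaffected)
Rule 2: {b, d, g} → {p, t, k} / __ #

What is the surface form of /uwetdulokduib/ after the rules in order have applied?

uweddulogduip

Rule 1 (regressive voicing assimilation): /t/ precedes the voiced obstruent /d/, so it voices to [d] by assimilation. /k/ precedes the voiced obstruent /d/, so it voices to [g] by assimilation. /uwetdulokduib/ → uweddulogduib.
Rule 2 (final devoicing): /b/ is a voiced stop in word-final position, so it devoices to [p]. /uweddulogduib/ → uweddulogduip.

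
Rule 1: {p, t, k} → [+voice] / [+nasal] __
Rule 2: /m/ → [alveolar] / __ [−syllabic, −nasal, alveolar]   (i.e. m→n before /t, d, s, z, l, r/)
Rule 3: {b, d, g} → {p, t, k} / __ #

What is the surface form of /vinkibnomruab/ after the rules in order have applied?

Rule 1 (post-nasal voicing): /k/ is a voiceless stop immediately after the nasal /n/, so it voices to [g]. /vinkibnomruab/ → vingibnomruab.
Rule 2 (nasal place assimilation): /m/ precedes the alveolar consonant /r/, so it assimilates in place to [n]. /vingibnomruab/ → vingibnonruab.
Rule 3 (final devoicing): /b/ is a voiced stop in word-final position, so it devoices to [p]. /vingibnonruab/ → vingibnonruap.

vingibnonruap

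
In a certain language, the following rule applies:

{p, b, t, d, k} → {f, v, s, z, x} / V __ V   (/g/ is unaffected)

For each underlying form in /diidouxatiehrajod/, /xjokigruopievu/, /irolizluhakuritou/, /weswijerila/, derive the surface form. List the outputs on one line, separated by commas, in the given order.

diizouxasiehrajod, xjoxigruofievu, irolizluhaxurisou, weswijerila

/diidouxatiehrajod/: /d/ is a stop between vowels /i/ and /o/, so it spirantizes to the fricative [z]. /t/ is a stop between vowels /a/ and /i/, so it spirantizes to the fricative [s]. → [diizouxasiehrajod].
/xjokigruopievu/: /k/ is a stop between vowels /o/ and /i/, so it spirantizes to the fricative [x]. /p/ is a stop between vowels /o/ and /i/, so it spirantizes to the fricative [f]. → [xjoxigruofievu].
/irolizluhakuritou/: /k/ is a stop between vowels /a/ and /u/, so it spirantizes to the fricative [x]. /t/ is a stop between vowels /i/ and /o/, so it spirantizes to the fricative [s]. → [irolizluhaxurisou].
/weswijerila/: the rule's environment is not met; surfaces unchanged as [weswijerila].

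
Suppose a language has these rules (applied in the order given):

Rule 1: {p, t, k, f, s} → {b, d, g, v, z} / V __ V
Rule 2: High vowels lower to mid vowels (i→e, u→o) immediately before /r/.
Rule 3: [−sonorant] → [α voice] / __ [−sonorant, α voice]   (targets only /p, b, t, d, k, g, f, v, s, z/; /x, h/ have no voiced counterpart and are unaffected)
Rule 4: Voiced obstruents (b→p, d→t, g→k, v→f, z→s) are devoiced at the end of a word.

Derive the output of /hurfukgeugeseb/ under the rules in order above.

horfuggeugezep

Rule 1 (intervocalic voicing): /s/ is a voiceless obstruent between vowels /e/ and /e/, so it voices to [z]. /hurfukgeugeseb/ → hurfukgeugezeb.
Rule 2 (pre-rhotic lowering): /u/ is a high vowel immediately before /r/, so it lowers to [o]. /hurfukgeugezeb/ → horfukgeugezeb.
Rule 3 (regressive voicing assimilation): /k/ precedes the voiced obstruent /g/, so it voices to [g] by assimilation. /horfukgeugezeb/ → horfuggeugezeb.
Rule 4 (final devoicing): /b/ is a voiced obstruent in word-final position, so it devoices to [p]. /horfuggeugezeb/ → horfuggeugezep.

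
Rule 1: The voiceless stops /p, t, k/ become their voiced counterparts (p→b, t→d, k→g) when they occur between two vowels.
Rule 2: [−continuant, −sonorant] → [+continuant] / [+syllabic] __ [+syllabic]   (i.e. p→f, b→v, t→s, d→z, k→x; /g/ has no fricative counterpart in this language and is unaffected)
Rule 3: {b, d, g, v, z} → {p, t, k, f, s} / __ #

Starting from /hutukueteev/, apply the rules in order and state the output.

Rule 1 (intervocalic voicing): /t/ is a voiceless stop between vowels /u/ and /u/, so it voices to [d]. /k/ is a voiceless stop between vowels /u/ and /u/, so it voices to [g]. /t/ is a voiceless stop between vowels /e/ and /e/, so it voices to [d]. /hutukueteev/ → huduguedeev.
Rule 2 (intervocalic spirantization): /d/ is a stop between vowels /u/ and /u/, so it spirantizes to the fricative [z]. /d/ is a stop between vowels /e/ and /e/, so it spirantizes to the fricative [z]. /huduguedeev/ → huzuguezeev.
Rule 3 (final devoicing): /v/ is a voiced obstruent in word-final position, so it devoices to [f]. /huzuguezeev/ → huzuguezeef.

huzuguezeef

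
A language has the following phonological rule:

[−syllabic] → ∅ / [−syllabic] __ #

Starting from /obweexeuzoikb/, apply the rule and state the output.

obweexeuzoik

/b/ is the second consonant of a word-final cluster /kb/, so it deletes.
Surface form: [obweexeuzoik].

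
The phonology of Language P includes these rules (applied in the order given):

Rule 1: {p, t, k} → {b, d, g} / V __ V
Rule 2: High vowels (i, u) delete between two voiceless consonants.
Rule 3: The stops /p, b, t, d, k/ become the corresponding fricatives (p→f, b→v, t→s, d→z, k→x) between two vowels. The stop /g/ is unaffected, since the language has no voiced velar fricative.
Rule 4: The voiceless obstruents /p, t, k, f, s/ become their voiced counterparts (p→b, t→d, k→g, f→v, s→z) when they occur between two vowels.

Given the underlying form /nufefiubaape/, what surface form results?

nuveviuvaave

Rule 1 (intervocalic voicing): /p/ is a voiceless stop between vowels /a/ and /e/, so it voices to [b]. /nufefiubaape/ → nufefiubaabe.
Rule 2 (high vowel syncope): no segment meets the environment; /nufefiubaabe/ is unchanged.
Rule 3 (intervocalic spirantization): /b/ is a stop between vowels /u/ and /a/, so it spirantizes to the fricative [v]. /b/ is a stop between vowels /a/ and /e/, so it spirantizes to the fricative [v]. /nufefiubaabe/ → nufefiuvaave.
Rule 4 (intervocalic voicing): /f/ is a voiceless obstruent between vowels /u/ and /e/, so it voices to [v]. /f/ is a voiceless obstruent between vowels /e/ and /i/, so it voices to [v]. /nufefiuvaave/ → nuveviuvaave.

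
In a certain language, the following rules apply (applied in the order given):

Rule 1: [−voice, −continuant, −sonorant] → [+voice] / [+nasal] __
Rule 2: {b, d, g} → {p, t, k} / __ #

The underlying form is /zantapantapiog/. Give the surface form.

Rule 1 (post-nasal voicing): /t/ is a voiceless stop immediately after the nasal /n/, so it voices to [d]. /t/ is a voiceless stop immediately after the nasal /n/, so it voices to [d]. /zantapantapiog/ → zandapandapiog.
Rule 2 (final devoicing): /g/ is a voiced stop in word-final position, so it devoices to [k]. /zandapandapiog/ → zandapandapiok.

zandapandapiok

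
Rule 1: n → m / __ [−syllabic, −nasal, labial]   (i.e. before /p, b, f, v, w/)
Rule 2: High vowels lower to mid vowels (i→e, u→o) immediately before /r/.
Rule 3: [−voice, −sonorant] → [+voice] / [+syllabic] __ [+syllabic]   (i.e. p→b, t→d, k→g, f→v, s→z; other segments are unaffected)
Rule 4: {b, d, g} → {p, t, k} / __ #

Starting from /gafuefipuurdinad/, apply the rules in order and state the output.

gavuevibuordinat

Rule 1 (nasal place assimilation): no segment meets the environment; /gafuefipuurdinad/ is unchanged.
Rule 2 (pre-rhotic lowering): /u/ is a high vowel immediately before /r/, so it lowers to [o]. /gafuefipuurdinad/ → gafuefipuordinad.
Rule 3 (intervocalic voicing): /f/ is a voiceless obstruent between vowels /a/ and /u/, so it voices to [v]. /f/ is a voiceless obstruent between vowels /e/ and /i/, so it voices to [v]. /p/ is a voiceless obstruent between vowels /i/ and /u/, so it voices to [b]. /gafuefipuordinad/ → gavuevibuordinad.
Rule 4 (final devoicing): /d/ is a voiced stop in word-final position, so it devoices to [t]. /gavuevibuordinad/ → gavuevibuordinat.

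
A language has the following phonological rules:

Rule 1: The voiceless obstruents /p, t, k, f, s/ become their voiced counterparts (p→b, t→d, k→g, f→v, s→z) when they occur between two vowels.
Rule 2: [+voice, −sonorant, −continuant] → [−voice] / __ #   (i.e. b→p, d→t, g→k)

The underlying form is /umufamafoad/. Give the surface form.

Rule 1 (intervocalic voicing): /f/ is a voiceless obstruent between vowels /u/ and /a/, so it voices to [v]. /f/ is a voiceless obstruent between vowels /a/ and /o/, so it voices to [v]. /umufamafoad/ → umuvamavoad.
Rule 2 (final devoicing): /d/ is a voiced stop in word-final position, so it devoices to [t]. /umuvamavoad/ → umuvamavoat.

umuvamavoat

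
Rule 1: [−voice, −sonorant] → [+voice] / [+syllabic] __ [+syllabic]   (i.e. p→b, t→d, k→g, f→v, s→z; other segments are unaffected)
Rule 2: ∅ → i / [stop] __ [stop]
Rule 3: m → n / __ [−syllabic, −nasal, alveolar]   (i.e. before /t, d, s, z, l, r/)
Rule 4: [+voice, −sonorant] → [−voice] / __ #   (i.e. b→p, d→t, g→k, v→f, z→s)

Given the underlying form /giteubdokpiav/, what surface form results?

Rule 1 (intervocalic voicing): /t/ is a voiceless obstruent between vowels /i/ and /e/, so it voices to [d]. /giteubdokpiav/ → gideubdokpiav.
Rule 2 (stop-cluster i-epenthesis): /b/ and /d/ form a stop–stop cluster, so [i] is inserted between them. /k/ and /p/ form a stop–stop cluster, so [i] is inserted between them. /gideubdokpiav/ → gideubidokipiav.
Rule 3 (nasal place assimilation): no segment meets the environment; /gideubidokipiav/ is unchanged.
Rule 4 (final devoicing): /v/ is a voiced obstruent in word-final position, so it devoices to [f]. /gideubidokipiav/ → gideubidokipiaf.

gideubidokipiaf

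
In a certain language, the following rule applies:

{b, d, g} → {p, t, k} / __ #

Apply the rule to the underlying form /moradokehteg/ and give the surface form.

Scanning /moradokehteg/: /d/ at position 5 is not in the conditioning environment; /g/ is a voiced stop in word-final position, so it devoices to [k].
Result: [moradokehtek].

moradokehtek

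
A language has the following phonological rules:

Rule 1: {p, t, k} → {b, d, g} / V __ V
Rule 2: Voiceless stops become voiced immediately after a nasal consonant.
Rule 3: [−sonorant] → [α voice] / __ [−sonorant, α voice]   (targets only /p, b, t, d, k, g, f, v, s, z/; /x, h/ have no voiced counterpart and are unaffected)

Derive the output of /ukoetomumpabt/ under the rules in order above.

Rule 1 (intervocalic voicing): /k/ is a voiceless stop between vowels /u/ and /o/, so it voices to [g]. /t/ is a voiceless stop between vowels /e/ and /o/, so it voices to [d]. /ukoetomumpabt/ → ugoedomumpabt.
Rule 2 (post-nasal voicing): /p/ is a voiceless stop immediately after the nasal /m/, so it voices to [b]. /ugoedomumpabt/ → ugoedomumbabt.
Rule 3 (regressive voicing assimilation): /b/ precedes the voiceless obstruent /t/, so it devoices to [p] by assimilation. /ugoedomumbabt/ → ugoedomumbapt.

ugoedomumbapt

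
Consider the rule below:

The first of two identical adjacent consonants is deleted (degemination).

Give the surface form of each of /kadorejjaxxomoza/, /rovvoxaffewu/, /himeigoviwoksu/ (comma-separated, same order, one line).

/kadorejjaxxomoza/: /jj/ is a geminate; the first /j/ deletes. /xx/ is a geminate; the first /x/ deletes. → [kadorejaxomoza].
/rovvoxaffewu/: /vv/ is a geminate; the first /v/ deletes. /ff/ is a geminate; the first /f/ deletes. → [rovoxafewu].
/himeigoviwoksu/: the rule's environment is not met; surfaces unchanged as [himeigoviwoksu].

kadorejaxomoza, rovoxafewu, himeigoviwoksu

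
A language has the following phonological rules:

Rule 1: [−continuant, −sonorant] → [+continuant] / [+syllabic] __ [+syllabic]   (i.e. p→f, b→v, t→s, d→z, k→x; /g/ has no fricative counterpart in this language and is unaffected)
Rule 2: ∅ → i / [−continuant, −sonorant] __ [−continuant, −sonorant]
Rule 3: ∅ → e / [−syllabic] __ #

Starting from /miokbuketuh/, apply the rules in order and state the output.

miokibuxesuhe

Rule 1 (intervocalic spirantization): /k/ is a stop between vowels /u/ and /e/, so it spirantizes to the fricative [x]. /t/ is a stop between vowels /e/ and /u/, so it spirantizes to the fricative [s]. /miokbuketuh/ → miokbuxesuh.
Rule 2 (stop-cluster i-epenthesis): /k/ and /b/ form a stop–stop cluster, so [i] is inserted between them. /miokbuxesuh/ → miokibuxesuh.
Rule 3 (final e-epenthesis): the form ends in the consonant /h/, so [e] is inserted word-finally. /miokibuxesuh/ → miokibuxesuhe.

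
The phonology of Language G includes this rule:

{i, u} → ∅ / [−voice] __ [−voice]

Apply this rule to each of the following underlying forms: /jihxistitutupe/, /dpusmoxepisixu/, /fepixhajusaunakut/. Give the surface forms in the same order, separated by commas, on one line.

/jihxistitutupe/: /i/ is a high vowel flanked by voiceless consonants /x/ and /s/, so it deletes. /i/ is a high vowel flanked by voiceless consonants /t/ and /t/, so it deletes. /u/ is a high vowel flanked by voiceless consonants /t/ and /t/, so it deletes. /u/ is a high vowel flanked by voiceless consonants /t/ and /p/, so it deletes. → [jihxstttpe].
/dpusmoxepisixu/: /u/ is a high vowel flanked by voiceless consonants /p/ and /s/, so it deletes. /i/ is a high vowel flanked by voiceless consonants /p/ and /s/, so it deletes. /i/ is a high vowel flanked by voiceless consonants /s/ and /x/, so it deletes. → [dpsmoxepsxu].
/fepixhajusaunakut/: /i/ is a high vowel flanked by voiceless consonants /p/ and /x/, so it deletes. /u/ is a high vowel flanked by voiceless consonants /k/ and /t/, so it deletes. → [fepxhajusaunakt].

jihxstttpe, dpsmoxepsxu, fepxhajusaunakt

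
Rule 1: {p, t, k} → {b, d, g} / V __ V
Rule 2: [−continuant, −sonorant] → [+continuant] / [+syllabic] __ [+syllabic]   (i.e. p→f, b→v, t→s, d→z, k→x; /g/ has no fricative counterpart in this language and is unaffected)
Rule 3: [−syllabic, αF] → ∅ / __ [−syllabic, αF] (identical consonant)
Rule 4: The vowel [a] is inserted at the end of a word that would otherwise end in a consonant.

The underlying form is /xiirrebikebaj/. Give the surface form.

Rule 1 (intervocalic voicing): /k/ is a voiceless stop between vowels /i/ and /e/, so it voices to [g]. /xiirrebikebaj/ → xiirrebigebaj.
Rule 2 (intervocalic spirantization): /b/ is a stop between vowels /e/ and /i/, so it spirantizes to the fricative [v]. /b/ is a stop between vowels /e/ and /a/, so it spirantizes to the fricative [v]. /xiirrebigebaj/ → xiirrevigevaj.
Rule 3 (degemination): /rr/ is a geminate; the first /r/ deletes. /xiirrevigevaj/ → xiirevigevaj.
Rule 4 (final a-epenthesis): the form ends in the consonant /j/, so [a] is inserted word-finally. /xiirevigevaj/ → xiirevigevaja.

xiirevigevaja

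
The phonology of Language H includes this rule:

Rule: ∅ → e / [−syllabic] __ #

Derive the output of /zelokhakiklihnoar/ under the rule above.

the form ends in the consonant /r/, so [e] is inserted word-finally.
Surface form: [zelokhakiklihnoare].

zelokhakiklihnoare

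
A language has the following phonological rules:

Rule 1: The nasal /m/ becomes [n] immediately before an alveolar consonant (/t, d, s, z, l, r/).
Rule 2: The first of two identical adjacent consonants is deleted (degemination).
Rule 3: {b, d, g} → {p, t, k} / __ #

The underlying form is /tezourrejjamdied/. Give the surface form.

tezourejandiet

Rule 1 (nasal place assimilation): /m/ precedes the alveolar consonant /d/, so it assimilates in place to [n]. /tezourrejjamdied/ → tezourrejjandied.
Rule 2 (degemination): /rr/ is a geminate; the first /r/ deletes. /jj/ is a geminate; the first /j/ deletes. /tezourrejjandied/ → tezourejandied.
Rule 3 (final devoicing): /d/ is a voiced stop in word-final position, so it devoices to [t]. /tezourejandied/ → tezourejandiet.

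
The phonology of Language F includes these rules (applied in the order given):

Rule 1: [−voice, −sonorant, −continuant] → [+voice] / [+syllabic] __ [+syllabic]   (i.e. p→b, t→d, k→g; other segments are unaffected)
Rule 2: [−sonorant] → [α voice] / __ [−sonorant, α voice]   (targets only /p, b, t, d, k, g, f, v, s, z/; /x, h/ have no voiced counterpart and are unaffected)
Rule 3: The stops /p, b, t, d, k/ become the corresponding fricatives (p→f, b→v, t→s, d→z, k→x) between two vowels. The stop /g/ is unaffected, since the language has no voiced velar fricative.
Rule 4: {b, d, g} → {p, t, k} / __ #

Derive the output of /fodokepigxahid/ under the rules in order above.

fozogevikxahit

Rule 1 (intervocalic voicing): /k/ is a voiceless stop between vowels /o/ and /e/, so it voices to [g]. /p/ is a voiceless stop between vowels /e/ and /i/, so it voices to [b]. /fodokepigxahid/ → fodogebigxahid.
Rule 2 (regressive voicing assimilation): /g/ precedes the voiceless obstruent /x/, so it devoices to [k] by assimilation. /fodogebigxahid/ → fodogebikxahid.
Rule 3 (intervocalic spirantization): /d/ is a stop between vowels /o/ and /o/, so it spirantizes to the fricative [z]. /b/ is a stop between vowels /e/ and /i/, so it spirantizes to the fricative [v]. /fodogebikxahid/ → fozogevikxahid.
Rule 4 (final devoicing): /d/ is a voiced stop in word-final position, so it devoices to [t]. /fozogevikxahid/ → fozogevikxahit.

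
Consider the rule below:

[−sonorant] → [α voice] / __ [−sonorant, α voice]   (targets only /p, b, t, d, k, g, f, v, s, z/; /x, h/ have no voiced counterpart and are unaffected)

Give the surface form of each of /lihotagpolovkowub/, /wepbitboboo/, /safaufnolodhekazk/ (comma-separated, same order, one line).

lihotakpolofkowub, webbidboboo, safaufnolothekask

/lihotagpolovkowub/: /g/ precedes the voiceless obstruent /p/, so it devoices to [k] by assimilation. /v/ precedes the voiceless obstruent /k/, so it devoices to [f] by assimilation. → [lihotakpolofkowub].
/wepbitboboo/: /p/ precedes the voiced obstruent /b/, so it voices to [b] by assimilation. /t/ precedes the voiced obstruent /b/, so it voices to [d] by assimilation. → [webbidboboo].
/safaufnolodhekazk/: /d/ precedes the voiceless obstruent /h/, so it devoices to [t] by assimilation. /z/ precedes the voiceless obstruent /k/, so it devoices to [s] by assimilation. → [safaufnolothekask].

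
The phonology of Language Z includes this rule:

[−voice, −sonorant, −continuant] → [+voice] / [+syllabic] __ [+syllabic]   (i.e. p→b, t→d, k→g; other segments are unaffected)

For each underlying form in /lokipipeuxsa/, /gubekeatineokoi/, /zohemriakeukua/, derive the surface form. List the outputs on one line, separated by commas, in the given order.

logibibeuxsa, gubegeadineogoi, zohemriageugua

/lokipipeuxsa/: /k/ is a voiceless stop between vowels /o/ and /i/, so it voices to [g]. /p/ is a voiceless stop between vowels /i/ and /i/, so it voices to [b]. /p/ is a voiceless stop between vowels /i/ and /e/, so it voices to [b]. → [logibibeuxsa].
/gubekeatineokoi/: /k/ is a voiceless stop between vowels /e/ and /e/, so it voices to [g]. /t/ is a voiceless stop between vowels /a/ and /i/, so it voices to [d]. /k/ is a voiceless stop between vowels /o/ and /o/, so it voices to [g]. → [gubegeadineogoi].
/zohemriakeukua/: /k/ is a voiceless stop between vowels /a/ and /e/, so it voices to [g]. /k/ is a voiceless stop between vowels /u/ and /u/, so it voices to [g]. → [zohemriageugua].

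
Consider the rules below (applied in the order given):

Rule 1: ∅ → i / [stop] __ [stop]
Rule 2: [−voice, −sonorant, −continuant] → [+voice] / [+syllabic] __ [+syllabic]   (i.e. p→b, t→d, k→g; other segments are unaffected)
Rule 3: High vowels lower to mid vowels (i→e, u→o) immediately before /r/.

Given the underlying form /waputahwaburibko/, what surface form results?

wabudahwaboribigo

Rule 1 (stop-cluster i-epenthesis): /b/ and /k/ form a stop–stop cluster, so [i] is inserted between them. /waputahwaburibko/ → waputahwaburibiko.
Rule 2 (intervocalic voicing): /p/ is a voiceless stop between vowels /a/ and /u/, so it voices to [b]. /t/ is a voiceless stop between vowels /u/ and /a/, so it voices to [d]. /k/ is a voiceless stop between vowels /i/ and /o/, so it voices to [g]. /waputahwaburibiko/ → wabudahwaburibigo.
Rule 3 (pre-rhotic lowering): /u/ is a high vowel immediately before /r/, so it lowers to [o]. /wabudahwaburibigo/ → wabudahwaboribigo.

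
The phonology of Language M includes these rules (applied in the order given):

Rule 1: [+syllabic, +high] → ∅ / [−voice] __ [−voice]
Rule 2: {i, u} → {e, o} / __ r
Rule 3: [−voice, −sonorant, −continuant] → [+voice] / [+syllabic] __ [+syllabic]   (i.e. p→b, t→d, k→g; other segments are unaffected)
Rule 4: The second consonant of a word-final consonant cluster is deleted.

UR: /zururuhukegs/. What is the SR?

Rule 1 (high vowel syncope): /u/ is a high vowel flanked by voiceless consonants /h/ and /k/, so it deletes. /zururuhukegs/ → zururuhkegs.
Rule 2 (pre-rhotic lowering): /u/ is a high vowel immediately before /r/, so it lowers to [o]. /u/ is a high vowel immediately before /r/, so it lowers to [o]. /zururuhkegs/ → zororuhkegs.
Rule 3 (intervocalic voicing): no segment meets the environment; /zororuhkegs/ is unchanged.
Rule 4 (final cluster simplification): /s/ is the second consonant of a word-final cluster /gs/, so it deletes. /zororuhkegs/ → zororuhkeg.

zororuhkeg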